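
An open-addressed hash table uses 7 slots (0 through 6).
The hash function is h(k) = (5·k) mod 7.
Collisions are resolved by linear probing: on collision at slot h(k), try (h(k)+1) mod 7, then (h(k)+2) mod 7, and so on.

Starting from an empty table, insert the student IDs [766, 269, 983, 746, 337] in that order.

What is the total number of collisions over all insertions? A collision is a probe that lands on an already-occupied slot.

3

766: h=1 → slot 1
269: h=1, probe 1,2 → slot 2
983: h=1, probe 1,2,3 → slot 3
746: h=6 → slot 6
337: h=5 → slot 5
Table: [—, 766, 269, 983, —, 337, 746]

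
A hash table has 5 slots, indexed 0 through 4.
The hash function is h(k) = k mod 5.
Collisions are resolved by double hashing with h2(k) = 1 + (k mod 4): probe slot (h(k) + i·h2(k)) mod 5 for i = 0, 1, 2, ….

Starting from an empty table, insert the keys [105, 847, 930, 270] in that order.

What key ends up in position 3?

930

105 hashes to 0; slot 0 is free -> place at 0.
847 hashes to 2; slot 2 is free -> place at 2.
930 hashes to 0, h2=3; 0 taken -> place at 3.
270 hashes to 0, h2=3; 0,3 taken -> place at 1.
Table: [105, 270, 847, 930, ∅]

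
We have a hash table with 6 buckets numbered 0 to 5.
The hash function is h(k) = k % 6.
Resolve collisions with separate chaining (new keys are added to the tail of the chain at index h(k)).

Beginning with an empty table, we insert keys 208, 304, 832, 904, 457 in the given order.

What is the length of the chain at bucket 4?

4

Insert 208: h=4, bucket 4 empty -> new chain.
Insert 304: h=4, bucket 4 nonempty -> append to chain.
Insert 832: h=4, bucket 4 nonempty -> append to chain.
Insert 904: h=4, bucket 4 nonempty -> append to chain.
Insert 457: h=1, bucket 1 empty -> new chain.
Final buckets:
0: —
1: 457
2: —
3: —
4: 208 -> 304 -> 832 -> 904
5: —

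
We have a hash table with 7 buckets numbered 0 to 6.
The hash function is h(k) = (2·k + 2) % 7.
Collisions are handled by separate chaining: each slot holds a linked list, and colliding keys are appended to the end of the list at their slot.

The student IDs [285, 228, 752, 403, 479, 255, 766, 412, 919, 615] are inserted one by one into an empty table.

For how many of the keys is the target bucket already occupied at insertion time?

5

285 → bucket 5
228 → bucket 3
752 → bucket 1
403 → bucket 3 (collision)
479 → bucket 1 (collision)
255 → bucket 1 (collision)
766 → bucket 1 (collision)
412 → bucket 0
919 → bucket 6
615 → bucket 0 (collision)
Final buckets:
0: 412 -> 615
1: 752 -> 479 -> 255 -> 766
2: _
3: 228 -> 403
4: _
5: 285
6: 919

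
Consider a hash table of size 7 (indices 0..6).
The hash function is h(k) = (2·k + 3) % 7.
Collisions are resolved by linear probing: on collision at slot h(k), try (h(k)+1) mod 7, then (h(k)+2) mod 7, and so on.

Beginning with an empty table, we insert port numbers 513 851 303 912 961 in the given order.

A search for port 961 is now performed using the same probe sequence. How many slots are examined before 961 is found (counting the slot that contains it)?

4

513: h=0 -> slot 0
851: h=4 -> slot 4
303: h=0, probe 0,1 -> slot 1
912: h=0, probe 0,1,2 -> slot 2
961: h=0, probe 0,1,2,3 -> slot 3
Table: [513, 303, 912, 961, 851, -, -]
Lookup 961: h=0, probe 0,1,2,3 → found at 3.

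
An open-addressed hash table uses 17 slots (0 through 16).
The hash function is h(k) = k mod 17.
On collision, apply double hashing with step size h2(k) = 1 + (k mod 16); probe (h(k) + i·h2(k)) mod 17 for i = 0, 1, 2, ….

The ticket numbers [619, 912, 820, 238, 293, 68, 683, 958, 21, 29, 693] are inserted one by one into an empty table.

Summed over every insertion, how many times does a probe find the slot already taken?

4

619: h=7 -> slot 7
912: h=11 -> slot 11
820: h=4 -> slot 4
238: h=0 -> slot 0
293: h=4, h2=6, probe 4,10 -> slot 10
68: h=0, h2=5, probe 0,5 -> slot 5
683: h=3 -> slot 3
958: h=6 -> slot 6
21: h=4, h2=6, probe 4,10,16 -> slot 16
29: h=12 -> slot 12
693: h=13 -> slot 13
Table: [238, -, -, 683, 820, 68, 958, 619, -, -, 293, 912, 29, 693, -, -, 21]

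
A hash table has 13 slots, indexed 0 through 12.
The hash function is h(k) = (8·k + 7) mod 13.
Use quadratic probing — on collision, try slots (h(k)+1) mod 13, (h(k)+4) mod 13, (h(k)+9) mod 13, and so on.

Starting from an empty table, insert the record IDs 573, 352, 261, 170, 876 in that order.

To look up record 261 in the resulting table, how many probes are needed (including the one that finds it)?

Insert 573: h=2, slot 2 empty → index 2.
Insert 352: h=2, slot 2 occupied → index 3.
Insert 261: h=2, slots 2,3 occupied → index 6.
Insert 170: h=2, slots 2,3,6 occupied → index 11.
Insert 876: h=8, slot 8 empty → index 8.
Table: [—, —, 573, 352, —, —, 261, —, 876, —, —, 170, —]
Lookup 261: h=2, probe 2,3,6 → found at 6.

3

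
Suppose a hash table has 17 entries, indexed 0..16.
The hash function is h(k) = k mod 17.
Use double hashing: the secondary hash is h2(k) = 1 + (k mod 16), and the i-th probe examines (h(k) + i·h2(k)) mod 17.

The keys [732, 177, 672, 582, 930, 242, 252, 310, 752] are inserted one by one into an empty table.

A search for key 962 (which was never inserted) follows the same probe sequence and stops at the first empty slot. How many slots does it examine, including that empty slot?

732: h=1 => slot 1
177: h=7 => slot 7
672: h=9 => slot 9
582: h=4 => slot 4
930: h=12 => slot 12
242: h=4, h2=3, probe 4,7,10 => slot 10
252: h=14 => slot 14
310: h=4, h2=7, probe 4,11 => slot 11
752: h=4, h2=1, probe 4,5 => slot 5
Table: [—, 732, —, —, 582, 752, —, 177, —, 672, 242, 310, 930, —, 252, —, —]
Lookup 962: h=10, h2=3, probe 10,13 → slot 13 empty, not found.

2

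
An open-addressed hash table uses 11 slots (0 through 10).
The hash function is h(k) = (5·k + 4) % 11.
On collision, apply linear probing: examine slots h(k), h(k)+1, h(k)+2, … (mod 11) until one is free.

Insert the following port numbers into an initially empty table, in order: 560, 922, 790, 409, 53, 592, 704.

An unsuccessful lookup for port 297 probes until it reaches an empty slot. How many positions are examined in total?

560 hashes to 10; slot 10 is free -> place at 10.
922 hashes to 5; slot 5 is free -> place at 5.
790 hashes to 5; 5 taken -> place at 6.
409 hashes to 3; slot 3 is free -> place at 3.
53 hashes to 5; 5,6 taken -> place at 7.
592 hashes to 5; 5,6,7 taken -> place at 8.
704 hashes to 4; slot 4 is free -> place at 4.
Table: [—, —, —, 409, 704, 922, 790, 53, 592, —, 560]
Lookup 297: h=4, probe 4,5,6,7,8,9 → slot 9 empty, not found.

6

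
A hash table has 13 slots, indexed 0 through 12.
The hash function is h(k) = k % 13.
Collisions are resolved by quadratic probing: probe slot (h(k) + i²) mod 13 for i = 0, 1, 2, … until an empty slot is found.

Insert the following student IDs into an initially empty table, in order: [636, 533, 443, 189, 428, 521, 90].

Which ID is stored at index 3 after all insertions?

428

636 hashes to 12; slot 12 is free → place at 12.
533 hashes to 0; slot 0 is free → place at 0.
443 hashes to 1; slot 1 is free → place at 1.
189 hashes to 7; slot 7 is free → place at 7.
428 hashes to 12; 12,0 taken → place at 3.
521 hashes to 1; 1 taken → place at 2.
90 hashes to 12; 12,0,3 taken → place at 8.
Table: [533, 443, 521, 428, ∅, ∅, ∅, 189, 90, ∅, ∅, ∅, 636]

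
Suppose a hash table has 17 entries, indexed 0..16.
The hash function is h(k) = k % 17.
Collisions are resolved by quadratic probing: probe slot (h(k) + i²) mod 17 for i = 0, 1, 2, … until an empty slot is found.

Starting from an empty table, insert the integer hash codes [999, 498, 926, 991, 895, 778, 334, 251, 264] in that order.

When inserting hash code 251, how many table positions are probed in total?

3

999: h=13 → slot 13
498: h=5 → slot 5
926: h=8 → slot 8
991: h=5, probe 5,6 → slot 6
895: h=11 → slot 11
778: h=13, probe 13,14 → slot 14
334: h=11, probe 11,12 → slot 12
251: h=13, probe 13,14,0 → slot 0
264: h=9 → slot 9
Table: [251, -, -, -, -, 498, 991, -, 926, 264, -, 895, 334, 999, 778, -, -]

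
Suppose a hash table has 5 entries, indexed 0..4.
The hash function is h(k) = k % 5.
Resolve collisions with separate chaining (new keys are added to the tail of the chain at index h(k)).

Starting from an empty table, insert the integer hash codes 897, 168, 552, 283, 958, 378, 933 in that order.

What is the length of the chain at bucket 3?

5

Insert 897: h=2, bucket 2 empty → new chain.
Insert 168: h=3, bucket 3 empty → new chain.
Insert 552: h=2, bucket 2 nonempty → append to chain.
Insert 283: h=3, bucket 3 nonempty → append to chain.
Insert 958: h=3, bucket 3 nonempty → append to chain.
Insert 378: h=3, bucket 3 nonempty → append to chain.
Insert 933: h=3, bucket 3 nonempty → append to chain.
Final buckets:
0: —
1: —
2: 897 -> 552
3: 168 -> 283 -> 958 -> 378 -> 933
4: —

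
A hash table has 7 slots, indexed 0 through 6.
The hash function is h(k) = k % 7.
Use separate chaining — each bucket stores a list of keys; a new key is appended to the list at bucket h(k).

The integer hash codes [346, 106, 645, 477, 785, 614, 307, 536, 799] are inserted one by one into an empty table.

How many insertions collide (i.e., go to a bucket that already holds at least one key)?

346 -> bucket 3
106 -> bucket 1
645 -> bucket 1 (collision)
477 -> bucket 1 (collision)
785 -> bucket 1 (collision)
614 -> bucket 5
307 -> bucket 6
536 -> bucket 4
799 -> bucket 1 (collision)
Final buckets:
0: —
1: 106 -> 645 -> 477 -> 785 -> 799
2: —
3: 346
4: 536
5: 614
6: 307

4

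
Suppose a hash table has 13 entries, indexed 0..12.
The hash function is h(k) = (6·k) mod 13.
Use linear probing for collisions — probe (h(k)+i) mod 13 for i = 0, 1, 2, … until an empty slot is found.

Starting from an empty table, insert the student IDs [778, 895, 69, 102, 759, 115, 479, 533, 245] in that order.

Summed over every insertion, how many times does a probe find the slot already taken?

778 hashes to 1; slot 1 is free -> place at 1.
895 hashes to 1; 1 taken -> place at 2.
69 hashes to 11; slot 11 is free -> place at 11.
102 hashes to 1; 1,2 taken -> place at 3.
759 hashes to 4; slot 4 is free -> place at 4.
115 hashes to 1; 1,2,3,4 taken -> place at 5.
479 hashes to 1; 1,2,3,4,5 taken -> place at 6.
533 hashes to 0; slot 0 is free -> place at 0.
245 hashes to 1; 1,2,3,4,5,6 taken -> place at 7.
Table: [533, 778, 895, 102, 759, 115, 479, 245, ., ., ., 69, .]

18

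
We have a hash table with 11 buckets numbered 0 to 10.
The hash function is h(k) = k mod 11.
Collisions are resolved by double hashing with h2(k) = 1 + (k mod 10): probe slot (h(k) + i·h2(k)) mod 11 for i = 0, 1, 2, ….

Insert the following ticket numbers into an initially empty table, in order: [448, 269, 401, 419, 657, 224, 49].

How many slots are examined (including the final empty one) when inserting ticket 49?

448 hashes to 8; slot 8 is free -> place at 8.
269 hashes to 5; slot 5 is free -> place at 5.
401 hashes to 5, h2=2; 5 taken -> place at 7.
419 hashes to 1; slot 1 is free -> place at 1.
657 hashes to 8, h2=8; 8,5 taken -> place at 2.
224 hashes to 4; slot 4 is free -> place at 4.
49 hashes to 5, h2=10; 5,4 taken -> place at 3.
Table: [-, 419, 657, 49, 224, 269, -, 401, 448, -, -]

3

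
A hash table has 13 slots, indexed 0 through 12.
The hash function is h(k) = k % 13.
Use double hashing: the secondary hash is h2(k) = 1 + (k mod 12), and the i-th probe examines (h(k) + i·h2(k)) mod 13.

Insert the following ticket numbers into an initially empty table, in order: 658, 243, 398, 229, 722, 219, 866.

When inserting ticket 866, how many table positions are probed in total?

658 hashes to 8; slot 8 is free -> place at 8.
243 hashes to 9; slot 9 is free -> place at 9.
398 hashes to 8, h2=3; 8 taken -> place at 11.
229 hashes to 8, h2=2; 8 taken -> place at 10.
722 hashes to 7; slot 7 is free -> place at 7.
219 hashes to 11, h2=4; 11 taken -> place at 2.
866 hashes to 8, h2=3; 8,11 taken -> place at 1.
Table: [-, 866, 219, -, -, -, -, 722, 658, 243, 229, 398, -]

3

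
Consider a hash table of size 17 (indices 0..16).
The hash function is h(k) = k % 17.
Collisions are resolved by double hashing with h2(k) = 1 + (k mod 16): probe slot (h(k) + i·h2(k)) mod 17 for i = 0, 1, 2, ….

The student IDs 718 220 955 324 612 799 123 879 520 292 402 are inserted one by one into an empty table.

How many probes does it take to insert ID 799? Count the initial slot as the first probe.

3

718: h=4 -> slot 4
220: h=16 -> slot 16
955: h=3 -> slot 3
324: h=1 -> slot 1
612: h=0 -> slot 0
799: h=0, h2=16, probe 0,16,15 -> slot 15
123: h=4, h2=12, probe 4,16,11 -> slot 11
879: h=12 -> slot 12
520: h=10 -> slot 10
292: h=3, h2=5, probe 3,8 -> slot 8
402: h=11, h2=3, probe 11,14 -> slot 14
Table: [612, 324, ∅, 955, 718, ∅, ∅, ∅, 292, ∅, 520, 123, 879, ∅, 402, 799, 220]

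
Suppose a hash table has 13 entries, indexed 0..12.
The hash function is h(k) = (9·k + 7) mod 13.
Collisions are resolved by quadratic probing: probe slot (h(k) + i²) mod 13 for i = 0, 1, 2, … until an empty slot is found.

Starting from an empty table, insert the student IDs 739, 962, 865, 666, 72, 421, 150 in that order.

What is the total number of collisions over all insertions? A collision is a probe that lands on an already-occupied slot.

3

739 hashes to 2; slot 2 is free → place at 2.
962 hashes to 7; slot 7 is free → place at 7.
865 hashes to 5; slot 5 is free → place at 5.
666 hashes to 8; slot 8 is free → place at 8.
72 hashes to 5; 5 taken → place at 6.
421 hashes to 0; slot 0 is free → place at 0.
150 hashes to 5; 5,6 taken → place at 9.
Table: [421, _, 739, _, _, 865, 72, 962, 666, 150, _, _, _]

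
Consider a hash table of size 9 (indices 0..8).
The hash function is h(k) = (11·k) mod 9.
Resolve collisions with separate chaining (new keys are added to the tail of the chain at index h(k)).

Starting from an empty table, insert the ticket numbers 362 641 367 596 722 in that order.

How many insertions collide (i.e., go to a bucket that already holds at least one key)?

3

362 -> bucket 4
641 -> bucket 4 (collision)
367 -> bucket 5
596 -> bucket 4 (collision)
722 -> bucket 4 (collision)
Final buckets:
0: ∅
1: ∅
2: ∅
3: ∅
4: 362 -> 641 -> 596 -> 722
5: 367
6: ∅
7: ∅
8: ∅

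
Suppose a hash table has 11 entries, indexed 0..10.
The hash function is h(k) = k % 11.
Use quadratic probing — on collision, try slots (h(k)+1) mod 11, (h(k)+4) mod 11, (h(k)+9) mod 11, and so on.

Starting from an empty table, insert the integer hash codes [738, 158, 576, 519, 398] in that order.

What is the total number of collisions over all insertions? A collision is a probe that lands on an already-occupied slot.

2

738 hashes to 1; slot 1 is free → place at 1.
158 hashes to 4; slot 4 is free → place at 4.
576 hashes to 4; 4 taken → place at 5.
519 hashes to 2; slot 2 is free → place at 2.
398 hashes to 2; 2 taken → place at 3.
Table: [∅, 738, 519, 398, 158, 576, ∅, ∅, ∅, ∅, ∅]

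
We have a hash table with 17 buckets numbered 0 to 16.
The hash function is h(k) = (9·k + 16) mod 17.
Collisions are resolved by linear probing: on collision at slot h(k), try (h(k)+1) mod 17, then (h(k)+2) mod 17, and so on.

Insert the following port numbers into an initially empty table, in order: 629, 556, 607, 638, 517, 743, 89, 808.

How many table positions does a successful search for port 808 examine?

2

629: h=16 -> slot 16
556: h=5 -> slot 5
607: h=5, probe 5,6 -> slot 6
638: h=12 -> slot 12
517: h=11 -> slot 11
743: h=5, probe 5,6,7 -> slot 7
89: h=1 -> slot 1
808: h=12, probe 12,13 -> slot 13
Table: [∅, 89, ∅, ∅, ∅, 556, 607, 743, ∅, ∅, ∅, 517, 638, 808, ∅, ∅, 629]
Lookup 808: h=12, probe 12,13 → found at 13.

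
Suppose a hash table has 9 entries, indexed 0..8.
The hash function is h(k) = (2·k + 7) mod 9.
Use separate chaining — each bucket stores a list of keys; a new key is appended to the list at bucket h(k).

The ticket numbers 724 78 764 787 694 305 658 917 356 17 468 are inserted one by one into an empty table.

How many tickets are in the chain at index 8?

724 -> bucket 6
78 -> bucket 1
764 -> bucket 5
787 -> bucket 6 (collision)
694 -> bucket 0
305 -> bucket 5 (collision)
658 -> bucket 0 (collision)
917 -> bucket 5 (collision)
356 -> bucket 8
17 -> bucket 5 (collision)
468 -> bucket 7
Final buckets:
0: 694 -> 658
1: 78
2: -
3: -
4: -
5: 764 -> 305 -> 917 -> 17
6: 724 -> 787
7: 468
8: 356

1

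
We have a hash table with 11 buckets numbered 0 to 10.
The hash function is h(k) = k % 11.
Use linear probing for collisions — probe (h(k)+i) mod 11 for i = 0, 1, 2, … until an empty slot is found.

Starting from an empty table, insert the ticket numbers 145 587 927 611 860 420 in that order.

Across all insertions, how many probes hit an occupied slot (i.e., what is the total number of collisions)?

145: h=2 => slot 2
587: h=4 => slot 4
927: h=3 => slot 3
611: h=6 => slot 6
860: h=2, probe 2,3,4,5 => slot 5
420: h=2, probe 2,3,4,5,6,7 => slot 7
Table: [_, _, 145, 927, 587, 860, 611, 420, _, _, _]

8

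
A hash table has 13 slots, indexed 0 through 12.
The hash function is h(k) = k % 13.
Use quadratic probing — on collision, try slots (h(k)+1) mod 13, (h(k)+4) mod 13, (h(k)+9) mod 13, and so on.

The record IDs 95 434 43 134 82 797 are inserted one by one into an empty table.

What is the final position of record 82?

Insert 95: h=4, slot 4 empty → index 4.
Insert 434: h=5, slot 5 empty → index 5.
Insert 43: h=4, slots 4,5 occupied → index 8.
Insert 134: h=4, slots 4,5,8 occupied → index 0.
Insert 82: h=4, slots 4,5,8,0 occupied → index 7.
Insert 797: h=4, slots 4,5,8,0,7 occupied → index 3.
Table: [134, _, _, 797, 95, 434, _, 82, 43, _, _, _, _]

7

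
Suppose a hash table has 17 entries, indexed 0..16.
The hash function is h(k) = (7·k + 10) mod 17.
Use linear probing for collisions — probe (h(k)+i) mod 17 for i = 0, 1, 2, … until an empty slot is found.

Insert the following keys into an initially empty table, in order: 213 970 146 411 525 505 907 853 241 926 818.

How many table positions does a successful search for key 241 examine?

213: h=5 → slot 5
970: h=0 → slot 0
146: h=12 → slot 12
411: h=14 → slot 14
525: h=13 → slot 13
505: h=9 → slot 9
907: h=1 → slot 1
853: h=14, probe 14,15 → slot 15
241: h=14, probe 14,15,16 → slot 16
926: h=15, probe 15,16,0,1,2 → slot 2
818: h=7 → slot 7
Table: [970, 907, 926, —, —, 213, —, 818, —, 505, —, —, 146, 525, 411, 853, 241]
Lookup 241: h=14, probe 14,15,16 → found at 16.

3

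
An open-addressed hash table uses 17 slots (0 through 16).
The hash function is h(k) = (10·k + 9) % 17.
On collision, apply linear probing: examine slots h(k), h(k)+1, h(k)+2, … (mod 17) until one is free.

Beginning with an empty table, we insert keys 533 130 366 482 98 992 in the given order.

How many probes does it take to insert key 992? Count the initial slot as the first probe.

533: h=1 → slot 1
130: h=0 → slot 0
366: h=14 → slot 14
482: h=1, probe 1,2 → slot 2
98: h=3 → slot 3
992: h=1, probe 1,2,3,4 → slot 4
Table: [130, 533, 482, 98, 992, ., ., ., ., ., ., ., ., ., 366, ., .]

4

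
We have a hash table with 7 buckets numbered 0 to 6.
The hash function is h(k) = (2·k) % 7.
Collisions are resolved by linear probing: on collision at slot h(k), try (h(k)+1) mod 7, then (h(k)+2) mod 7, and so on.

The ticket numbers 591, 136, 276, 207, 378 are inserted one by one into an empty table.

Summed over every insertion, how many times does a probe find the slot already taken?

591 hashes to 6; slot 6 is free → place at 6.
136 hashes to 6; 6 taken → place at 0.
276 hashes to 6; 6,0 taken → place at 1.
207 hashes to 1; 1 taken → place at 2.
378 hashes to 0; 0,1,2 taken → place at 3.
Table: [136, 276, 207, 378, _, _, 591]

7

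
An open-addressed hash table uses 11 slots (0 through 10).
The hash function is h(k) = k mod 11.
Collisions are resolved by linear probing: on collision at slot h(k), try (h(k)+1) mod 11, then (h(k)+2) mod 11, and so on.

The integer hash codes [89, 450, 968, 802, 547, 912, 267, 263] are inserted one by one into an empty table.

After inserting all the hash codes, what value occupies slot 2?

Insert 89: h=1, slot 1 empty → index 1.
Insert 450: h=10, slot 10 empty → index 10.
Insert 968: h=0, slot 0 empty → index 0.
Insert 802: h=10, slots 10,0,1 occupied → index 2.
Insert 547: h=8, slot 8 empty → index 8.
Insert 912: h=10, slots 10,0,1,2 occupied → index 3.
Insert 267: h=3, slot 3 occupied → index 4.
Insert 263: h=10, slots 10,0,1,2,3,4 occupied → index 5.
Table: [968, 89, 802, 912, 267, 263, ., ., 547, ., 450]

802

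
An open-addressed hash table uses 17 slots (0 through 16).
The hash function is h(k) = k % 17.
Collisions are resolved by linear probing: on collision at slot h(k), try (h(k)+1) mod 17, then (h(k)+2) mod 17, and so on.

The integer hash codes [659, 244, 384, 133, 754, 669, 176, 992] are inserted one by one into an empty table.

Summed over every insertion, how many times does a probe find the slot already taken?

Insert 659: h=13, slot 13 empty => index 13.
Insert 244: h=6, slot 6 empty => index 6.
Insert 384: h=10, slot 10 empty => index 10.
Insert 133: h=14, slot 14 empty => index 14.
Insert 754: h=6, slot 6 occupied => index 7.
Insert 669: h=6, slots 6,7 occupied => index 8.
Insert 176: h=6, slots 6,7,8 occupied => index 9.
Insert 992: h=6, slots 6,7,8,9,10 occupied => index 11.
Table: [., ., ., ., ., ., 244, 754, 669, 176, 384, 992, ., 659, 133, ., .]

11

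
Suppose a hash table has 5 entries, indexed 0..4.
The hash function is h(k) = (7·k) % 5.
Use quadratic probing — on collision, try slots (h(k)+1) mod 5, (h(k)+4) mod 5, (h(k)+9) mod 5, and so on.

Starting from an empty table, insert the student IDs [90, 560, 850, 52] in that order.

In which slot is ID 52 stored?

90: h=0 -> slot 0
560: h=0, probe 0,1 -> slot 1
850: h=0, probe 0,1,4 -> slot 4
52: h=4, probe 4,0,3 -> slot 3
Table: [90, 560, _, 52, 850]

3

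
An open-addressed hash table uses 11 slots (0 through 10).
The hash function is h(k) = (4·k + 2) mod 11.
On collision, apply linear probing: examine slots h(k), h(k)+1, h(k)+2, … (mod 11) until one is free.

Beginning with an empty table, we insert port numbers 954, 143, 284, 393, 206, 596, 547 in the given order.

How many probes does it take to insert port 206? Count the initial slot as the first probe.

4

954 hashes to 1; slot 1 is free => place at 1.
143 hashes to 2; slot 2 is free => place at 2.
284 hashes to 5; slot 5 is free => place at 5.
393 hashes to 1; 1,2 taken => place at 3.
206 hashes to 1; 1,2,3 taken => place at 4.
596 hashes to 10; slot 10 is free => place at 10.
547 hashes to 1; 1,2,3,4,5 taken => place at 6.
Table: [_, 954, 143, 393, 206, 284, 547, _, _, _, 596]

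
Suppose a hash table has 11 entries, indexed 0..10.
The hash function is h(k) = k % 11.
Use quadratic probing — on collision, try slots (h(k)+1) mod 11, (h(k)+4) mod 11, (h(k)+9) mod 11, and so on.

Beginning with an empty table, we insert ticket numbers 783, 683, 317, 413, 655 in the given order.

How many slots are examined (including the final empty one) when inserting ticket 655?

783: h=2 → slot 2
683: h=1 → slot 1
317: h=9 → slot 9
413: h=6 → slot 6
655: h=6, probe 6,7 → slot 7
Table: [∅, 683, 783, ∅, ∅, ∅, 413, 655, ∅, 317, ∅]

2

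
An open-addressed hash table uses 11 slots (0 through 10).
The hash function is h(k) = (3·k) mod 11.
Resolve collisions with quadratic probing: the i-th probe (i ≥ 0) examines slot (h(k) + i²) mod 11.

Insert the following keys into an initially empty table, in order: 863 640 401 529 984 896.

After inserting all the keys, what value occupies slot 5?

401

Insert 863: h=4, slot 4 empty => index 4.
Insert 640: h=6, slot 6 empty => index 6.
Insert 401: h=4, slot 4 occupied => index 5.
Insert 529: h=3, slot 3 empty => index 3.
Insert 984: h=4, slots 4,5 occupied => index 8.
Insert 896: h=4, slots 4,5,8 occupied => index 2.
Table: [∅, ∅, 896, 529, 863, 401, 640, ∅, 984, ∅, ∅]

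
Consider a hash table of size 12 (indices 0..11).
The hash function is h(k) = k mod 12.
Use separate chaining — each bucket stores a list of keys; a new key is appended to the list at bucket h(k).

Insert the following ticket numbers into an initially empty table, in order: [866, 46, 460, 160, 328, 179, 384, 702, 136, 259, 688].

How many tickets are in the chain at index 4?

866 -> bucket 2
46 -> bucket 10
460 -> bucket 4
160 -> bucket 4 (collision)
328 -> bucket 4 (collision)
179 -> bucket 11
384 -> bucket 0
702 -> bucket 6
136 -> bucket 4 (collision)
259 -> bucket 7
688 -> bucket 4 (collision)
Final buckets:
0: 384
1: .
2: 866
3: .
4: 460 -> 160 -> 328 -> 136 -> 688
5: .
6: 702
7: 259
8: .
9: .
10: 46
11: 179

5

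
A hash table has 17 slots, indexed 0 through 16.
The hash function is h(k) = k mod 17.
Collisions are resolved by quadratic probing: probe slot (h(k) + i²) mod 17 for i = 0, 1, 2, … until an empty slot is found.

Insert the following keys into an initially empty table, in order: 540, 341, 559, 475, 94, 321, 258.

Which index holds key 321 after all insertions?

2

Insert 540: h=13, slot 13 empty → index 13.
Insert 341: h=1, slot 1 empty → index 1.
Insert 559: h=15, slot 15 empty → index 15.
Insert 475: h=16, slot 16 empty → index 16.
Insert 94: h=9, slot 9 empty → index 9.
Insert 321: h=15, slots 15,16 occupied → index 2.
Insert 258: h=3, slot 3 empty → index 3.
Table: [-, 341, 321, 258, -, -, -, -, -, 94, -, -, -, 540, -, 559, 475]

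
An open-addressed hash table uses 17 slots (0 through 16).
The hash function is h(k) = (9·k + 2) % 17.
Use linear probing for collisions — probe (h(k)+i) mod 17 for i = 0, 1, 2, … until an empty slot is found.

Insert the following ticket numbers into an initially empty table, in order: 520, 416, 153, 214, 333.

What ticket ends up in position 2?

153

520 hashes to 7; slot 7 is free => place at 7.
416 hashes to 6; slot 6 is free => place at 6.
153 hashes to 2; slot 2 is free => place at 2.
214 hashes to 7; 7 taken => place at 8.
333 hashes to 7; 7,8 taken => place at 9.
Table: [∅, ∅, 153, ∅, ∅, ∅, 416, 520, 214, 333, ∅, ∅, ∅, ∅, ∅, ∅, ∅]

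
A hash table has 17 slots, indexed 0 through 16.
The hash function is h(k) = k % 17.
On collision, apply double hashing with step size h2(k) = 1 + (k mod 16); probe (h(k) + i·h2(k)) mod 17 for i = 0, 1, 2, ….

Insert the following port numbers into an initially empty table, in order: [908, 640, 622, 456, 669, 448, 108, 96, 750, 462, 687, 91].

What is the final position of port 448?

8

908: h=7 => slot 7
640: h=11 => slot 11
622: h=10 => slot 10
456: h=14 => slot 14
669: h=6 => slot 6
448: h=6, h2=1, probe 6,7,8 => slot 8
108: h=6, h2=13, probe 6,2 => slot 2
96: h=11, h2=1, probe 11,12 => slot 12
750: h=2, h2=15, probe 2,0 => slot 0
462: h=3 => slot 3
687: h=7, h2=16, probe 7,6,5 => slot 5
91: h=6, h2=12, probe 6,1 => slot 1
Table: [750, 91, 108, 462, ., 687, 669, 908, 448, ., 622, 640, 96, ., 456, ., .]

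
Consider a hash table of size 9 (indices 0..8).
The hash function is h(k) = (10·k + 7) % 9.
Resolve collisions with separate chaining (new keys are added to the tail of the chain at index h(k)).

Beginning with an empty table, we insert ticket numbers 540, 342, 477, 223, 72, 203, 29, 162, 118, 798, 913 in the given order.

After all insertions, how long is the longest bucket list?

Insert 540: h=7, bucket 7 empty → new chain.
Insert 342: h=7, bucket 7 nonempty → append to chain.
Insert 477: h=7, bucket 7 nonempty → append to chain.
Insert 223: h=5, bucket 5 empty → new chain.
Insert 72: h=7, bucket 7 nonempty → append to chain.
Insert 203: h=3, bucket 3 empty → new chain.
Insert 29: h=0, bucket 0 empty → new chain.
Insert 162: h=7, bucket 7 nonempty → append to chain.
Insert 118: h=8, bucket 8 empty → new chain.
Insert 798: h=4, bucket 4 empty → new chain.
Insert 913: h=2, bucket 2 empty → new chain.
Final buckets:
0: 29
1: —
2: 913
3: 203
4: 798
5: 223
6: —
7: 540 -> 342 -> 477 -> 72 -> 162
8: 118

5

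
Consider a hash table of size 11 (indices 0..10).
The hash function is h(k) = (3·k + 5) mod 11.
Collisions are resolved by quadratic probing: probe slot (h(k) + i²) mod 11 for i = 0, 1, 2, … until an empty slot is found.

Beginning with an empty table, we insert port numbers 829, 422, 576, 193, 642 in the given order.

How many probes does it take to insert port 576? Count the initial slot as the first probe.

829 hashes to 6; slot 6 is free => place at 6.
422 hashes to 6; 6 taken => place at 7.
576 hashes to 6; 6,7 taken => place at 10.
193 hashes to 1; slot 1 is free => place at 1.
642 hashes to 6; 6,7,10 taken => place at 4.
Table: [_, 193, _, _, 642, _, 829, 422, _, _, 576]

3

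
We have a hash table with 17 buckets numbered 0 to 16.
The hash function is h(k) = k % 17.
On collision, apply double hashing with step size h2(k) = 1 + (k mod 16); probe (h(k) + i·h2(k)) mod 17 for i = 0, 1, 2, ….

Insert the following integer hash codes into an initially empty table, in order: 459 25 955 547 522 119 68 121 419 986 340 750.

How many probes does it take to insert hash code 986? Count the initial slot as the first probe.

459 hashes to 0; slot 0 is free => place at 0.
25 hashes to 8; slot 8 is free => place at 8.
955 hashes to 3; slot 3 is free => place at 3.
547 hashes to 3, h2=4; 3 taken => place at 7.
522 hashes to 12; slot 12 is free => place at 12.
119 hashes to 0, h2=8; 0,8 taken => place at 16.
68 hashes to 0, h2=5; 0 taken => place at 5.
121 hashes to 2; slot 2 is free => place at 2.
419 hashes to 11; slot 11 is free => place at 11.
986 hashes to 0, h2=11; 0,11,5,16 taken => place at 10.
340 hashes to 0, h2=5; 0,5,10 taken => place at 15.
750 hashes to 2, h2=15; 2,0,15 taken => place at 13.
Table: [459, ∅, 121, 955, ∅, 68, ∅, 547, 25, ∅, 986, 419, 522, 750, ∅, 340, 119]

5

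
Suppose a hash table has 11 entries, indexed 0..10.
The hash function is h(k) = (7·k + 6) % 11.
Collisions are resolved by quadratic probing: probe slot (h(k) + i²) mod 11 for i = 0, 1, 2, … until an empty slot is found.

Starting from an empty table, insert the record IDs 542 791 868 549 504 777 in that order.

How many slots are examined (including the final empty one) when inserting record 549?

3

542: h=5 → slot 5
791: h=10 → slot 10
868: h=10, probe 10,0 → slot 0
549: h=10, probe 10,0,3 → slot 3
504: h=3, probe 3,4 → slot 4
777: h=0, probe 0,1 → slot 1
Table: [868, 777, ., 549, 504, 542, ., ., ., ., 791]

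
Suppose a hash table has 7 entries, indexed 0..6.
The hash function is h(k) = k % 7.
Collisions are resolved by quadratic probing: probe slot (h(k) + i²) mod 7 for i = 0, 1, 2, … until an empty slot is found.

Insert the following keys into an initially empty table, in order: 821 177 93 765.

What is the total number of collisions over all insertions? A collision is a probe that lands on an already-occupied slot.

821: h=2 -> slot 2
177: h=2, probe 2,3 -> slot 3
93: h=2, probe 2,3,6 -> slot 6
765: h=2, probe 2,3,6,4 -> slot 4
Table: [∅, ∅, 821, 177, 765, ∅, 93]

6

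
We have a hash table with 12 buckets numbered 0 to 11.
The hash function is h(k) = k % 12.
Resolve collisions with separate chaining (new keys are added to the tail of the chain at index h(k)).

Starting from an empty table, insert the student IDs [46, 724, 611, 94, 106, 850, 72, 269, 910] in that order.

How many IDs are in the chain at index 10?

5

46 -> bucket 10
724 -> bucket 4
611 -> bucket 11
94 -> bucket 10 (collision)
106 -> bucket 10 (collision)
850 -> bucket 10 (collision)
72 -> bucket 0
269 -> bucket 5
910 -> bucket 10 (collision)
Final buckets:
0: 72
1: ∅
2: ∅
3: ∅
4: 724
5: 269
6: ∅
7: ∅
8: ∅
9: ∅
10: 46 -> 94 -> 106 -> 850 -> 910
11: 611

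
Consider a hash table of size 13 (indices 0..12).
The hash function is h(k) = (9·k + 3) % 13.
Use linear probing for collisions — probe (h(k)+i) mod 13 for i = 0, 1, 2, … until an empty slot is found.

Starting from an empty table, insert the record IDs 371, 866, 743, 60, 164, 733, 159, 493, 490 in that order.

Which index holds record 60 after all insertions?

371: h=1 → slot 1
866: h=10 → slot 10
743: h=8 → slot 8
60: h=10, probe 10,11 → slot 11
164: h=10, probe 10,11,12 → slot 12
733: h=9 → slot 9
159: h=4 → slot 4
493: h=7 → slot 7
490: h=6 → slot 6
Table: [_, 371, _, _, 159, _, 490, 493, 743, 733, 866, 60, 164]

11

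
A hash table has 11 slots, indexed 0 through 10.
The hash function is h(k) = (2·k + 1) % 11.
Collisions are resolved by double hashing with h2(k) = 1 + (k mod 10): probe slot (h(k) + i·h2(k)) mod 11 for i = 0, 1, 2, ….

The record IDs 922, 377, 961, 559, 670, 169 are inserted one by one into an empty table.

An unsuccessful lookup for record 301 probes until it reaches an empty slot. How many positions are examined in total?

922 hashes to 8; slot 8 is free -> place at 8.
377 hashes to 7; slot 7 is free -> place at 7.
961 hashes to 9; slot 9 is free -> place at 9.
559 hashes to 8, h2=10; 8,7 taken -> place at 6.
670 hashes to 10; slot 10 is free -> place at 10.
169 hashes to 9, h2=10; 9,8,7,6 taken -> place at 5.
Table: [., ., ., ., ., 169, 559, 377, 922, 961, 670]
Lookup 301: h=9, h2=2, probe 9,0 → slot 0 empty, not found.

2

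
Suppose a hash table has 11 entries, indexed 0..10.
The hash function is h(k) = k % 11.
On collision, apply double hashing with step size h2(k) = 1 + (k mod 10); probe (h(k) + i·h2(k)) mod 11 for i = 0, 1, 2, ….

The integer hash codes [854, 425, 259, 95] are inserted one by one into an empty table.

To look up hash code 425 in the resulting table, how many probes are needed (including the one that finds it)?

Insert 854: h=7, slot 7 empty => index 7.
Insert 425: h=7, h2=6, slot 7 occupied => index 2.
Insert 259: h=6, slot 6 empty => index 6.
Insert 95: h=7, h2=6, slots 7,2 occupied => index 8.
Table: [., ., 425, ., ., ., 259, 854, 95, ., .]
Lookup 425: h=7, h2=6, probe 7,2 → found at 2.

2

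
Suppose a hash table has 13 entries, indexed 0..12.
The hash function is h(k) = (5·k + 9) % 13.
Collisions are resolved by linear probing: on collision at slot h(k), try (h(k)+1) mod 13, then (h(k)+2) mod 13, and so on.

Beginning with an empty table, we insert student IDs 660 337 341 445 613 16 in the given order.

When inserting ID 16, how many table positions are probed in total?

3

660: h=7 → slot 7
337: h=4 → slot 4
341: h=11 → slot 11
445: h=11, probe 11,12 → slot 12
613: h=6 → slot 6
16: h=11, probe 11,12,0 → slot 0
Table: [16, ., ., ., 337, ., 613, 660, ., ., ., 341, 445]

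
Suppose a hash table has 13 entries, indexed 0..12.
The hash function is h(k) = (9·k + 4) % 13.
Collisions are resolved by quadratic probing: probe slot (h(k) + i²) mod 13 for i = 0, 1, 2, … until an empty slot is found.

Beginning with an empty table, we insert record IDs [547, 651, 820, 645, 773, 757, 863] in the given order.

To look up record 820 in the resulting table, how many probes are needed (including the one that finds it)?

3

547: h=0 → slot 0
651: h=0, probe 0,1 → slot 1
820: h=0, probe 0,1,4 → slot 4
645: h=11 → slot 11
773: h=6 → slot 6
757: h=5 → slot 5
863: h=10 → slot 10
Table: [547, 651, -, -, 820, 757, 773, -, -, -, 863, 645, -]
Lookup 820: h=0, probe 0,1,4 → found at 4.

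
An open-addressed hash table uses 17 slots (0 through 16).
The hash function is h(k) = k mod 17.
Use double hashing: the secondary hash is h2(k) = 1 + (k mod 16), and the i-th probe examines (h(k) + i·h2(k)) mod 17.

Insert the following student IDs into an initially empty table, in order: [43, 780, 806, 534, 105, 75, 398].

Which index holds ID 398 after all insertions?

Insert 43: h=9, slot 9 empty → index 9.
Insert 780: h=15, slot 15 empty → index 15.
Insert 806: h=7, slot 7 empty → index 7.
Insert 534: h=7, h2=7, slot 7 occupied → index 14.
Insert 105: h=3, slot 3 empty → index 3.
Insert 75: h=7, h2=12, slot 7 occupied → index 2.
Insert 398: h=7, h2=15, slot 7 occupied → index 5.
Table: [_, _, 75, 105, _, 398, _, 806, _, 43, _, _, _, _, 534, 780, _]

5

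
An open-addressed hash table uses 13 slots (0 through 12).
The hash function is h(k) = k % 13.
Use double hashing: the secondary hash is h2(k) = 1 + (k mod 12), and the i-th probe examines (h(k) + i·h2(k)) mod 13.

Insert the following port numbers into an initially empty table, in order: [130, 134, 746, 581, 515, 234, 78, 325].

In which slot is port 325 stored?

2

130 hashes to 0; slot 0 is free → place at 0.
134 hashes to 4; slot 4 is free → place at 4.
746 hashes to 5; slot 5 is free → place at 5.
581 hashes to 9; slot 9 is free → place at 9.
515 hashes to 8; slot 8 is free → place at 8.
234 hashes to 0, h2=7; 0 taken → place at 7.
78 hashes to 0, h2=7; 0,7 taken → place at 1.
325 hashes to 0, h2=2; 0 taken → place at 2.
Table: [130, 78, 325, -, 134, 746, -, 234, 515, 581, -, -, -]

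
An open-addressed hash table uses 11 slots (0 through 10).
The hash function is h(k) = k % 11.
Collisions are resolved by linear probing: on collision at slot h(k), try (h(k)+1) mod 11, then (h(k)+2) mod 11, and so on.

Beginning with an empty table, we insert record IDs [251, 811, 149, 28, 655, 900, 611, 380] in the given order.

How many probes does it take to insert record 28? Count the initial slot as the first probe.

2

251 hashes to 9; slot 9 is free -> place at 9.
811 hashes to 8; slot 8 is free -> place at 8.
149 hashes to 6; slot 6 is free -> place at 6.
28 hashes to 6; 6 taken -> place at 7.
655 hashes to 6; 6,7,8,9 taken -> place at 10.
900 hashes to 9; 9,10 taken -> place at 0.
611 hashes to 6; 6,7,8,9,10,0 taken -> place at 1.
380 hashes to 6; 6,7,8,9,10,0,1 taken -> place at 2.
Table: [900, 611, 380, -, -, -, 149, 28, 811, 251, 655]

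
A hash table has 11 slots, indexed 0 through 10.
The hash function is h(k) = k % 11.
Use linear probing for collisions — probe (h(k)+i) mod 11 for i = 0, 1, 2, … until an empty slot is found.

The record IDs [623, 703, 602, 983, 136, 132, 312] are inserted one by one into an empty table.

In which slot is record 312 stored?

Insert 623: h=7, slot 7 empty => index 7.
Insert 703: h=10, slot 10 empty => index 10.
Insert 602: h=8, slot 8 empty => index 8.
Insert 983: h=4, slot 4 empty => index 4.
Insert 136: h=4, slot 4 occupied => index 5.
Insert 132: h=0, slot 0 empty => index 0.
Insert 312: h=4, slots 4,5 occupied => index 6.
Table: [132, -, -, -, 983, 136, 312, 623, 602, -, 703]

6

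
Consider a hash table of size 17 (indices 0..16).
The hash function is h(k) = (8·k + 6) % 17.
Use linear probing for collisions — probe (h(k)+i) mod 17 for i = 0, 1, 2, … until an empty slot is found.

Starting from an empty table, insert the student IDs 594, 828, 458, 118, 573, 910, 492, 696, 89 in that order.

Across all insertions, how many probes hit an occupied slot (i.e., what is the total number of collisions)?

Insert 594: h=15, slot 15 empty -> index 15.
Insert 828: h=0, slot 0 empty -> index 0.
Insert 458: h=15, slot 15 occupied -> index 16.
Insert 118: h=15, slots 15,16,0 occupied -> index 1.
Insert 573: h=0, slots 0,1 occupied -> index 2.
Insert 910: h=10, slot 10 empty -> index 10.
Insert 492: h=15, slots 15,16,0,1,2 occupied -> index 3.
Insert 696: h=15, slots 15,16,0,1,2,3 occupied -> index 4.
Insert 89: h=4, slot 4 occupied -> index 5.
Table: [828, 118, 573, 492, 696, 89, _, _, _, _, 910, _, _, _, _, 594, 458]

18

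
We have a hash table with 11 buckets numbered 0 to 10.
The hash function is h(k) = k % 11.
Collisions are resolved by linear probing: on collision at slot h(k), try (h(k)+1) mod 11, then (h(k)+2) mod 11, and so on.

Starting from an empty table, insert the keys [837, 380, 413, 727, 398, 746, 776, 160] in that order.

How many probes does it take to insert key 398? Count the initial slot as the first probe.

2

837: h=1 → slot 1
380: h=6 → slot 6
413: h=6, probe 6,7 → slot 7
727: h=1, probe 1,2 → slot 2
398: h=2, probe 2,3 → slot 3
746: h=9 → slot 9
776: h=6, probe 6,7,8 → slot 8
160: h=6, probe 6,7,8,9,10 → slot 10
Table: [∅, 837, 727, 398, ∅, ∅, 380, 413, 776, 746, 160]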